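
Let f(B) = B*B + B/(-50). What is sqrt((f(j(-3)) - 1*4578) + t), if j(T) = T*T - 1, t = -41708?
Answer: I*sqrt(1155554)/5 ≈ 214.99*I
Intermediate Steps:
j(T) = -1 + T**2 (j(T) = T**2 - 1 = -1 + T**2)
f(B) = B**2 - B/50 (f(B) = B**2 + B*(-1/50) = B**2 - B/50)
sqrt((f(j(-3)) - 1*4578) + t) = sqrt(((-1 + (-3)**2)*(-1/50 + (-1 + (-3)**2)) - 1*4578) - 41708) = sqrt(((-1 + 9)*(-1/50 + (-1 + 9)) - 4578) - 41708) = sqrt((8*(-1/50 + 8) - 4578) - 41708) = sqrt((8*(399/50) - 4578) - 41708) = sqrt((1596/25 - 4578) - 41708) = sqrt(-112854/25 - 41708) = sqrt(-1155554/25) = I*sqrt(1155554)/5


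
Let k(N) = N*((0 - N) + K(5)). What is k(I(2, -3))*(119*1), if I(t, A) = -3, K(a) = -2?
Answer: -357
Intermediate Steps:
k(N) = N*(-2 - N) (k(N) = N*((0 - N) - 2) = N*(-N - 2) = N*(-2 - N))
k(I(2, -3))*(119*1) = (-1*(-3)*(2 - 3))*(119*1) = -1*(-3)*(-1)*119 = -3*119 = -357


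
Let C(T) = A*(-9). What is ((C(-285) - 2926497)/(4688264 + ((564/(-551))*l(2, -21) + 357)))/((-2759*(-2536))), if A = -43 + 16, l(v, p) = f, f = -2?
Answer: -806182977/9037907057597188 ≈ -8.9200e-8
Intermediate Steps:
l(v, p) = -2
A = -27
C(T) = 243 (C(T) = -27*(-9) = 243)
((C(-285) - 2926497)/(4688264 + ((564/(-551))*l(2, -21) + 357)))/((-2759*(-2536))) = ((243 - 2926497)/(4688264 + ((564/(-551))*(-2) + 357)))/((-2759*(-2536))) = -2926254/(4688264 + ((564*(-1/551))*(-2) + 357))/6996824 = -2926254/(4688264 + (-564/551*(-2) + 357))*(1/6996824) = -2926254/(4688264 + (1128/551 + 357))*(1/6996824) = -2926254/(4688264 + 197835/551)*(1/6996824) = -2926254/2583431299/551*(1/6996824) = -2926254*551/2583431299*(1/6996824) = -1612365954/2583431299*1/6996824 = -806182977/9037907057597188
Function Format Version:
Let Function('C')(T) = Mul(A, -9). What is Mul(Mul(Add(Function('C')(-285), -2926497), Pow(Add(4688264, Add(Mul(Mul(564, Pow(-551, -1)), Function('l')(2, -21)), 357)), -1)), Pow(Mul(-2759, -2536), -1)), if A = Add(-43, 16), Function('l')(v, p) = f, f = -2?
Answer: Rational(-806182977, 9037907057597188) ≈ -8.9200e-8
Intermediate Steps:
Function('l')(v, p) = -2
A = -27
Function('C')(T) = 243 (Function('C')(T) = Mul(-27, -9) = 243)
Mul(Mul(Add(Function('C')(-285), -2926497), Pow(Add(4688264, Add(Mul(Mul(564, Pow(-551, -1)), Function('l')(2, -21)), 357)), -1)), Pow(Mul(-2759, -2536), -1)) = Mul(Mul(Add(243, -2926497), Pow(Add(4688264, Add(Mul(Mul(564, Pow(-551, -1)), -2), 357)), -1)), Pow(Mul(-2759, -2536), -1)) = Mul(Mul(-2926254, Pow(Add(4688264, Add(Mul(Mul(564, Rational(-1, 551)), -2), 357)), -1)), Pow(6996824, -1)) = Mul(Mul(-2926254, Pow(Add(4688264, Add(Mul(Rational(-564, 551), -2), 357)), -1)), Rational(1, 6996824)) = Mul(Mul(-2926254, Pow(Add(4688264, Add(Rational(1128, 551), 357)), -1)), Rational(1, 6996824)) = Mul(Mul(-2926254, Pow(Add(4688264, Rational(197835, 551)), -1)), Rational(1, 6996824)) = Mul(Mul(-2926254, Pow(Rational(2583431299, 551), -1)), Rational(1, 6996824)) = Mul(Mul(-2926254, Rational(551, 2583431299)), Rational(1, 6996824)) = Mul(Rational(-1612365954, 2583431299), Rational(1, 6996824)) = Rational(-806182977, 9037907057597188)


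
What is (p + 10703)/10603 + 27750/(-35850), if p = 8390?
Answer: 2601672/2534117 ≈ 1.0267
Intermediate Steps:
(p + 10703)/10603 + 27750/(-35850) = (8390 + 10703)/10603 + 27750/(-35850) = 19093*(1/10603) + 27750*(-1/35850) = 19093/10603 - 185/239 = 2601672/2534117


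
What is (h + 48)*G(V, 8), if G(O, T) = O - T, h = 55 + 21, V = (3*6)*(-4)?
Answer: -9920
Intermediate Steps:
V = -72 (V = 18*(-4) = -72)
h = 76
(h + 48)*G(V, 8) = (76 + 48)*(-72 - 1*8) = 124*(-72 - 8) = 124*(-80) = -9920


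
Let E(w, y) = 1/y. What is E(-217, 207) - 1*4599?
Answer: -951992/207 ≈ -4599.0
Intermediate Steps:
E(-217, 207) - 1*4599 = 1/207 - 1*4599 = 1/207 - 4599 = -951992/207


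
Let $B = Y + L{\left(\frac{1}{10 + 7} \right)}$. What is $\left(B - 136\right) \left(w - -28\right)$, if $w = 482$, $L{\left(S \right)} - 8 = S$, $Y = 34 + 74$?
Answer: $-10170$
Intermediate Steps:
$Y = 108$
$L{\left(S \right)} = 8 + S$
$B = \frac{1973}{17}$ ($B = 108 + \left(8 + \frac{1}{10 + 7}\right) = 108 + \left(8 + \frac{1}{17}\right) = 108 + \frac{137}{17} = \frac{1973}{17} \approx 116.06$)
$\left(B - 136\right) \left(w - -28\right) = \left(\frac{1973}{17} - 136\right) \left(482 - -28\right) = - \frac{339 \left(482 + 28\right)}{17} = \left(- \frac{339}{17}\right) 510 = -10170$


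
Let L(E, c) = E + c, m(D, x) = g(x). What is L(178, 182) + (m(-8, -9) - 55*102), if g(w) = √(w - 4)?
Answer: -5250 + I*√13 ≈ -5250.0 + 3.6056*I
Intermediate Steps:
g(w) = √(-4 + w)
m(D, x) = √(-4 + x)
L(178, 182) + (m(-8, -9) - 55*102) = (178 + 182) + (√(-4 - 9) - 55*102) = 360 + (√(-13) - 5610) = 360 + (I*√13 - 5610) = 360 + (-5610 + I*√13) = -5250 + I*√13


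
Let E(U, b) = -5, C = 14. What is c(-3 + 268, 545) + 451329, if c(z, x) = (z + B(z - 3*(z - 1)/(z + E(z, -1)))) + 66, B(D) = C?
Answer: 451674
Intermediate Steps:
B(D) = 14
c(z, x) = 80 + z (c(z, x) = (z + 14) + 66 = (14 + z) + 66 = 80 + z)
c(-3 + 268, 545) + 451329 = (80 + (-3 + 268)) + 451329 = (80 + 265) + 451329 = 345 + 451329 = 451674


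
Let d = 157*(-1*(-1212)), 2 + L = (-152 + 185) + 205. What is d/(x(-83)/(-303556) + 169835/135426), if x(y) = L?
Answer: 1955614071274776/12880618181 ≈ 1.5183e+5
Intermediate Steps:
L = 236 (L = -2 + ((-152 + 185) + 205) = -2 + (33 + 205) = -2 + 238 = 236)
x(y) = 236
d = 190284 (d = 157*1212 = 190284)
d/(x(-83)/(-303556) + 169835/135426) = 190284/(236/(-303556) + 169835/135426) = 190284/(236*(-1/303556) + 169835*(1/135426)) = 190284/(-59/75889 + 169835/135426) = 190284/(12880618181/10277343714) = 190284*(10277343714/12880618181) = 1955614071274776/12880618181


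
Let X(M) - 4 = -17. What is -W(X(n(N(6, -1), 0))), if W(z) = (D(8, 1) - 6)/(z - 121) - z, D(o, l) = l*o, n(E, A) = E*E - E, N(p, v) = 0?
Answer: -870/67 ≈ -12.985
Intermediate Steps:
n(E, A) = E² - E
X(M) = -13 (X(M) = 4 - 17 = -13)
W(z) = -z + 2/(-121 + z) (W(z) = (1*8 - 6)/(z - 121) - z = (8 - 6)/(-121 + z) - z = 2/(-121 + z) - z = -z + 2/(-121 + z))
-W(X(n(N(6, -1), 0))) = -(2 - 1*(-13)² + 121*(-13))/(-121 - 13) = -(2 - 1*169 - 1573)/(-134) = -(-1)*(2 - 169 - 1573)/134 = -(-1)*(-1740)/134 = -1*870/67 = -870/67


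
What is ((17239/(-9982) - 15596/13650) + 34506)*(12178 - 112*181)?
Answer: -452994188839723/1622075 ≈ -2.7927e+8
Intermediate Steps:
((17239/(-9982) - 15596/13650) + 34506)*(12178 - 112*181) = ((17239*(-1/9982) - 15596*1/13650) + 34506)*(12178 - 20272) = ((-17239/9982 - 1114/975) + 34506)*(-8094) = (-27927973/9732450 + 34506)*(-8094) = (335799991727/9732450)*(-8094) = -452994188839723/1622075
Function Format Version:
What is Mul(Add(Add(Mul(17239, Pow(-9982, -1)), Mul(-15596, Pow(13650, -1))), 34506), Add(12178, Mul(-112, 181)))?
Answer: Rational(-452994188839723, 1622075) ≈ -2.7927e+8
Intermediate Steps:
Mul(Add(Add(Mul(17239, Pow(-9982, -1)), Mul(-15596, Pow(13650, -1))), 34506), Add(12178, Mul(-112, 181))) = Mul(Add(Add(Mul(17239, Rational(-1, 9982)), Mul(-15596, Rational(1, 13650))), 34506), Add(12178, -20272)) = Mul(Add(Add(Rational(-17239, 9982), Rational(-1114, 975)), 34506), -8094) = Mul(Add(Rational(-27927973, 9732450), 34506), -8094) = Mul(Rational(335799991727, 9732450), -8094) = Rational(-452994188839723, 1622075)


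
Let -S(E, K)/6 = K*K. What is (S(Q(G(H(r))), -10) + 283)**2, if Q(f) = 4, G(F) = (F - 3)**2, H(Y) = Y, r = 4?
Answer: 100489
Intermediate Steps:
G(F) = (-3 + F)**2
S(E, K) = -6*K**2 (S(E, K) = -6*K*K = -6*K**2)
(S(Q(G(H(r))), -10) + 283)**2 = (-6*(-10)**2 + 283)**2 = (-6*100 + 283)**2 = (-600 + 283)**2 = (-317)**2 = 100489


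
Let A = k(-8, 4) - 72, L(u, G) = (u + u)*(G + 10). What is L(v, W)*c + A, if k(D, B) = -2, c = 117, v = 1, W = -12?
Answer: -542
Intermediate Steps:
L(u, G) = 2*u*(10 + G) (L(u, G) = (2*u)*(10 + G) = 2*u*(10 + G))
A = -74 (A = -2 - 72 = -74)
L(v, W)*c + A = (2*1*(10 - 12))*117 - 74 = (2*1*(-2))*117 - 74 = -4*117 - 74 = -468 - 74 = -542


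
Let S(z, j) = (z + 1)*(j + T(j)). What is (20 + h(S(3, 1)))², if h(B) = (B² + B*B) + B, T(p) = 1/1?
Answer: 24336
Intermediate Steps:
T(p) = 1 (T(p) = 1*1 = 1)
S(z, j) = (1 + j)*(1 + z) (S(z, j) = (z + 1)*(j + 1) = (1 + z)*(1 + j) = (1 + j)*(1 + z))
h(B) = B + 2*B² (h(B) = (B² + B²) + B = 2*B² + B = B + 2*B²)
(20 + h(S(3, 1)))² = (20 + (1 + 1 + 3 + 1*3)*(1 + 2*(1 + 1 + 3 + 1*3)))² = (20 + (1 + 1 + 3 + 3)*(1 + 2*(1 + 1 + 3 + 3)))² = (20 + 8*(1 + 2*8))² = (20 + 8*(1 + 16))² = (20 + 8*17)² = (20 + 136)² = 156² = 24336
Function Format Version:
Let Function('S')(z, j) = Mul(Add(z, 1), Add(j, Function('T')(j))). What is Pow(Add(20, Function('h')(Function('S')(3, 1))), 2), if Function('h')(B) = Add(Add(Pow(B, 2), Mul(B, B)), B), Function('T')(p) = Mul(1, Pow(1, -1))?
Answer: 24336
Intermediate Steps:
Function('T')(p) = 1 (Function('T')(p) = Mul(1, 1) = 1)
Function('S')(z, j) = Mul(Add(1, j), Add(1, z)) (Function('S')(z, j) = Mul(Add(z, 1), Add(j, 1)) = Mul(Add(1, z), Add(1, j)) = Mul(Add(1, j), Add(1, z)))
Function('h')(B) = Add(B, Mul(2, Pow(B, 2))) (Function('h')(B) = Add(Add(Pow(B, 2), Pow(B, 2)), B) = Add(Mul(2, Pow(B, 2)), B) = Add(B, Mul(2, Pow(B, 2))))
Pow(Add(20, Function('h')(Function('S')(3, 1))), 2) = Pow(Add(20, Mul(Add(1, 1, 3, Mul(1, 3)), Add(1, Mul(2, Add(1, 1, 3, Mul(1, 3)))))), 2) = Pow(Add(20, Mul(Add(1, 1, 3, 3), Add(1, Mul(2, Add(1, 1, 3, 3))))), 2) = Pow(Add(20, Mul(8, Add(1, Mul(2, 8)))), 2) = Pow(Add(20, Mul(8, Add(1, 16))), 2) = Pow(Add(20, Mul(8, 17)), 2) = Pow(Add(20, 136), 2) = Pow(156, 2) = 24336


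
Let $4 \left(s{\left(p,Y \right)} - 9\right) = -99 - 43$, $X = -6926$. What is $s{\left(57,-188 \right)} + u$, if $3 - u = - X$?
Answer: $- \frac{13899}{2} \approx -6949.5$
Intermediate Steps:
$s{\left(p,Y \right)} = - \frac{53}{2}$ ($s{\left(p,Y \right)} = 9 + \frac{-99 - 43}{4} = 9 + \frac{1}{4} \left(-142\right) = 9 - \frac{71}{2} = - \frac{53}{2}$)
$u = -6923$ ($u = 3 - \left(-1\right) \left(-6926\right) = 3 - 6926 = -6923$)
$s{\left(57,-188 \right)} + u = - \frac{53}{2} - 6923 = - \frac{13899}{2}$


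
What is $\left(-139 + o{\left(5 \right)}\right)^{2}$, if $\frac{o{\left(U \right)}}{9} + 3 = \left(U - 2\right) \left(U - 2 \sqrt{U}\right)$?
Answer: $15541 + 3348 \sqrt{5} \approx 23027.0$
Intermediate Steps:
$o{\left(U \right)} = -27 + 9 \left(-2 + U\right) \left(U - 2 \sqrt{U}\right)$ ($o{\left(U \right)} = -27 + 9 \left(U - 2\right) \left(U - 2 \sqrt{U}\right) = -27 + 9 \left(-2 + U\right) \left(U - 2 \sqrt{U}\right)$)
$\left(-139 + o{\left(5 \right)}\right)^{2} = \left(-139 - \left(117 - 225 - 36 \sqrt{5} + 90 \sqrt{5}\right)\right)^{2} = \left(-139 - \left(-108 - 36 \sqrt{5} + 18 \cdot 5 \sqrt{5}\right)\right)^{2} = \left(-139 - \left(-108 + 54 \sqrt{5}\right)\right)^{2} = \left(-139 + \left(108 - 54 \sqrt{5}\right)\right)^{2} = \left(-31 - 54 \sqrt{5}\right)^{2}$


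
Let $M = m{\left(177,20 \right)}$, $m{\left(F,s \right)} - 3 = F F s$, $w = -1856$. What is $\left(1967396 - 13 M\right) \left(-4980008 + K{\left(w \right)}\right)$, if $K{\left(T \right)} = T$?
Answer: $30778867473112$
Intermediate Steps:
$m{\left(F,s \right)} = 3 + s F^{2}$ ($m{\left(F,s \right)} = 3 + F F s = 3 + F^{2} s = 3 + s F^{2}$)
$M = 626583$ ($M = 3 + 20 \cdot 177^{2} = 3 + 20 \cdot 31329 = 3 + 626580 = 626583$)
$\left(1967396 - 13 M\right) \left(-4980008 + K{\left(w \right)}\right) = \left(1967396 - 8145579\right) \left(-4980008 - 1856\right) = \left(1967396 - 8145579\right) \left(-4981864\right) = \left(-6178183\right) \left(-4981864\right) = 30778867473112$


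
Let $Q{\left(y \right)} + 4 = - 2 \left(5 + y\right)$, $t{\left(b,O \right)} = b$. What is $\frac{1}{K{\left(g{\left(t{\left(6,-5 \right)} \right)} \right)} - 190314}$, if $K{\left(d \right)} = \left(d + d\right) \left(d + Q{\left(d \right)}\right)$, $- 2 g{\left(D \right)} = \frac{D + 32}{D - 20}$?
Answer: $- \frac{98}{18654857} \approx -5.2533 \cdot 10^{-6}$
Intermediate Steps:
$Q{\left(y \right)} = -14 - 2 y$ ($Q{\left(y \right)} = -4 - 2 \left(5 + y\right) = -4 - \left(10 + 2 y\right) = -14 - 2 y$)
$g{\left(D \right)} = - \frac{32 + D}{2 \left(-20 + D\right)}$ ($g{\left(D \right)} = - \frac{\left(D + 32\right) \frac{1}{D - 20}}{2} = - \frac{\left(32 + D\right) \frac{1}{-20 + D}}{2} = - \frac{\frac{1}{-20 + D} \left(32 + D\right)}{2} = - \frac{32 + D}{2 \left(-20 + D\right)}$)
$K{\left(d \right)} = 2 d \left(-14 - d\right)$ ($K{\left(d \right)} = \left(d + d\right) \left(d - \left(14 + 2 d\right)\right) = 2 d \left(-14 - d\right)$)
$\frac{1}{K{\left(g{\left(t{\left(6,-5 \right)} \right)} \right)} - 190314} = \frac{1}{2 \frac{-32 - 6}{2 \left(-20 + 6\right)} \left(-14 - \frac{-32 - 6}{2 \left(-20 + 6\right)}\right) - 190314} = \frac{1}{2 \frac{-32 - 6}{2 \left(-14\right)} \left(-14 - \frac{-32 - 6}{2 \left(-14\right)}\right) - 190314} = \frac{1}{2 \cdot \frac{1}{2} \left(- \frac{1}{14}\right) \left(-38\right) \left(-14 - \frac{1}{2} \left(- \frac{1}{14}\right) \left(-38\right)\right) - 190314} = \frac{1}{2 \cdot \frac{19}{14} \left(-14 - \frac{19}{14}\right) - 190314} = \frac{1}{2 \cdot \frac{19}{14} \left(- \frac{215}{14}\right) - 190314} = \frac{1}{- \frac{4085}{98} - 190314} = \frac{1}{- \frac{18654857}{98}} = - \frac{98}{18654857}$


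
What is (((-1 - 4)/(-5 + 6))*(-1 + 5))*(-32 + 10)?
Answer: 440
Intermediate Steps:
(((-1 - 4)/(-5 + 6))*(-1 + 5))*(-32 + 10) = (-5/1*4)*(-22) = (-5*1*4)*(-22) = -5*4*(-22) = -20*(-22) = 440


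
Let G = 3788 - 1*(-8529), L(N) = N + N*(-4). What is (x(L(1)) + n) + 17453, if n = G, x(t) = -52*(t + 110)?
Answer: 24206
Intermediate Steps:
L(N) = -3*N (L(N) = N - 4*N = -3*N)
G = 12317 (G = 3788 + 8529 = 12317)
x(t) = -5720 - 52*t (x(t) = -52*(110 + t) = -5720 - 52*t)
n = 12317
(x(L(1)) + n) + 17453 = ((-5720 - (-156)) + 12317) + 17453 = ((-5720 - 52*(-3)) + 12317) + 17453 = ((-5720 + 156) + 12317) + 17453 = (-5564 + 12317) + 17453 = 6753 + 17453 = 24206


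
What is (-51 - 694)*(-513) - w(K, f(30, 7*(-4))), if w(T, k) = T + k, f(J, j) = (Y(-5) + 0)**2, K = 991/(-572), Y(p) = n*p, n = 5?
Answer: 218253311/572 ≈ 3.8156e+5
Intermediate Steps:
Y(p) = 5*p
K = -991/572 (K = 991*(-1/572) = -991/572 ≈ -1.7325)
f(J, j) = 625 (f(J, j) = (5*(-5) + 0)**2 = (-25 + 0)**2 = (-25)**2 = 625)
(-51 - 694)*(-513) - w(K, f(30, 7*(-4))) = (-51 - 694)*(-513) - (-991/572 + 625) = -745*(-513) - 1*356509/572 = 382185 - 356509/572 = 218253311/572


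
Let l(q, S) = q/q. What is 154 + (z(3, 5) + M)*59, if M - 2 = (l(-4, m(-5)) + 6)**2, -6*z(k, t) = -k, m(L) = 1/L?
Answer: 6385/2 ≈ 3192.5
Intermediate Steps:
l(q, S) = 1
z(k, t) = k/6 (z(k, t) = -(-1)*k/6 = k/6)
M = 51 (M = 2 + (1 + 6)**2 = 2 + 7**2 = 2 + 49 = 51)
154 + (z(3, 5) + M)*59 = 154 + ((1/6)*3 + 51)*59 = 154 + (1/2 + 51)*59 = 154 + (103/2)*59 = 154 + 6077/2 = 6385/2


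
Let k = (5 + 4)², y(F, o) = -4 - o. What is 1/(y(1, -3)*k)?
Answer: -1/81 ≈ -0.012346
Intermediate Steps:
k = 81 (k = 9² = 81)
1/(y(1, -3)*k) = 1/((-4 - 1*(-3))*81) = 1/((-4 + 3)*81) = 1/(-1*81) = 1/(-81) = -1/81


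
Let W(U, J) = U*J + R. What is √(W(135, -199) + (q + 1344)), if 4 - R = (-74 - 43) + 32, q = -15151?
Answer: I*√40583 ≈ 201.45*I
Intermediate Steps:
R = 89 (R = 4 - ((-74 - 43) + 32) = 4 - (-117 + 32) = 4 - 1*(-85) = 4 + 85 = 89)
W(U, J) = 89 + J*U (W(U, J) = U*J + 89 = J*U + 89 = 89 + J*U)
√(W(135, -199) + (q + 1344)) = √((89 - 199*135) + (-15151 + 1344)) = √((89 - 26865) - 13807) = √(-26776 - 13807) = √(-40583) = I*√40583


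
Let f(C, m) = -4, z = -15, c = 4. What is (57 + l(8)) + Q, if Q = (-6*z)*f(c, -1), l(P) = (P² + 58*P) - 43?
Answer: 182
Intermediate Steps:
l(P) = -43 + P² + 58*P
Q = -360 (Q = -6*(-15)*(-4) = 90*(-4) = -360)
(57 + l(8)) + Q = (57 + (-43 + 8² + 58*8)) - 360 = (57 + (-43 + 64 + 464)) - 360 = (57 + 485) - 360 = 542 - 360 = 182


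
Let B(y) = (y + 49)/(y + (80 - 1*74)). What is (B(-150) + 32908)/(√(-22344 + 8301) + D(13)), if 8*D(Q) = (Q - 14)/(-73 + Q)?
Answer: 47388530/9706521603 - 7582164800*I*√14043/3235507201 ≈ 0.0048821 - 277.7*I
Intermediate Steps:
D(Q) = (-14 + Q)/(8*(-73 + Q)) (D(Q) = ((Q - 14)/(-73 + Q))/8 = ((-14 + Q)/(-73 + Q))/8 = (-14 + Q)/(8*(-73 + Q)))
B(y) = (49 + y)/(6 + y) (B(y) = (49 + y)/(y + (80 - 74)) = (49 + y)/(y + 6) = (49 + y)/(6 + y))
(B(-150) + 32908)/(√(-22344 + 8301) + D(13)) = ((49 - 150)/(6 - 150) + 32908)/(√(-22344 + 8301) + (-14 + 13)/(8*(-73 + 13))) = (-101/(-144) + 32908)/(√(-14043) + (⅛)*(-1)/(-60)) = (-1/144*(-101) + 32908)/(I*√14043 + (⅛)*(-1/60)*(-1)) = (101/144 + 32908)/(I*√14043 + 1/480) = 4738853/(144*(1/480 + I*√14043))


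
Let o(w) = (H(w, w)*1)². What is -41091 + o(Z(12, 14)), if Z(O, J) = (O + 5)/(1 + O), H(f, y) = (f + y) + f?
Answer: -6941778/169 ≈ -41076.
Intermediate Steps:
H(f, y) = y + 2*f
Z(O, J) = (5 + O)/(1 + O)
o(w) = 9*w² (o(w) = ((w + 2*w)*1)² = ((3*w)*1)² = (3*w)² = 9*w²)
-41091 + o(Z(12, 14)) = -41091 + 9*((5 + 12)/(1 + 12))² = -41091 + 9*(17/13)² = -41091 + 9*(289/169) = -41091 + 2601/169 = -6941778/169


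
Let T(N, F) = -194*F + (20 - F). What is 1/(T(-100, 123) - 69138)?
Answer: -1/93103 ≈ -1.0741e-5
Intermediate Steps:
T(N, F) = 20 - 195*F
1/(T(-100, 123) - 69138) = 1/((20 - 195*123) - 69138) = 1/((20 - 23985) - 69138) = 1/(-23965 - 69138) = 1/(-93103) = -1/93103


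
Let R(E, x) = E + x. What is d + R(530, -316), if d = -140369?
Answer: -140155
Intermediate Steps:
d + R(530, -316) = -140369 + (530 - 316) = -140369 + 214 = -140155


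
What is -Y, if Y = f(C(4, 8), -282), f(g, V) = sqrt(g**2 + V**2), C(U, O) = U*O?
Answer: -2*sqrt(20137) ≈ -283.81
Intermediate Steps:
C(U, O) = O*U
f(g, V) = sqrt(V**2 + g**2)
Y = 2*sqrt(20137) (Y = sqrt((-282)**2 + (8*4)**2) = sqrt(79524 + 32**2) = sqrt(79524 + 1024) = sqrt(80548) = 2*sqrt(20137) ≈ 283.81)
-Y = -2*sqrt(20137)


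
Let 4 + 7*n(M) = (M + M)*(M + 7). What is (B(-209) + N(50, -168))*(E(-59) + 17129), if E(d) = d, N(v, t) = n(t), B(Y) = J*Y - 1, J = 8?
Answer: 723443670/7 ≈ 1.0335e+8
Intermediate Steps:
B(Y) = -1 + 8*Y (B(Y) = 8*Y - 1 = -1 + 8*Y)
n(M) = -4/7 + 2*M*(7 + M)/7 (n(M) = -4/7 + ((M + M)*(M + 7))/7 = -4/7 + ((2*M)*(7 + M))/7 = -4/7 + (2*M*(7 + M))/7 = -4/7 + 2*M*(7 + M)/7)
N(v, t) = -4/7 + 2*t + 2*t²/7
(B(-209) + N(50, -168))*(E(-59) + 17129) = ((-1 + 8*(-209)) + (-4/7 + 2*(-168) + (2/7)*(-168)²))*(-59 + 17129) = ((-1 - 1672) + (-4/7 - 336 + (2/7)*28224))*17070 = (-1673 + (-4/7 - 336 + 8064))*17070 = (-1673 + 54092/7)*17070 = (42381/7)*17070 = 723443670/7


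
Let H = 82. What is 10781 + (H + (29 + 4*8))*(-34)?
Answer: 5919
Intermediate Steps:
10781 + (H + (29 + 4*8))*(-34) = 10781 + (82 + (29 + 4*8))*(-34) = 10781 + (82 + (29 + 32))*(-34) = 10781 + (82 + 61)*(-34) = 10781 + 143*(-34) = 10781 - 4862 = 5919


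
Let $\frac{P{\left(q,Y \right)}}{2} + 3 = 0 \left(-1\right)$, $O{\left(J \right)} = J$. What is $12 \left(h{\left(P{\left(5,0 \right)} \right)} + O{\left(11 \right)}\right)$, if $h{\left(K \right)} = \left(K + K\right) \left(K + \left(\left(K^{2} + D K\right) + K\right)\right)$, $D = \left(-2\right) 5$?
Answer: $-11964$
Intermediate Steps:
$D = -10$
$P{\left(q,Y \right)} = -6$ ($P{\left(q,Y \right)} = -6 + 2 \cdot 0 \left(-1\right) = -6 + 2 \cdot 0 = -6 + 0 = -6$)
$h{\left(K \right)} = 2 K \left(K^{2} - 8 K\right)$ ($h{\left(K \right)} = \left(K + K\right) \left(K + \left(\left(K^{2} - 10 K\right) + K\right)\right) = 2 K \left(K + \left(K^{2} - 9 K\right)\right) = 2 K \left(K^{2} - 8 K\right)$)
$12 \left(h{\left(P{\left(5,0 \right)} \right)} + O{\left(11 \right)}\right) = 12 \left(2 \left(-6\right)^{2} \left(-8 - 6\right) + 11\right) = 12 \left(2 \cdot 36 \left(-14\right) + 11\right) = 12 \left(-1008 + 11\right) = 12 \left(-997\right) = -11964$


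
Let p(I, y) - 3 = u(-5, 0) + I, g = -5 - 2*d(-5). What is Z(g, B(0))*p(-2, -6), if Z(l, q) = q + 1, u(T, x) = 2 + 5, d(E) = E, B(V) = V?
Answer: 8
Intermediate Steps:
u(T, x) = 7
g = 5 (g = -5 - 2*(-5) = -5 + 10 = 5)
Z(l, q) = 1 + q
p(I, y) = 10 + I (p(I, y) = 3 + (7 + I) = 10 + I)
Z(g, B(0))*p(-2, -6) = (1 + 0)*(10 - 2) = 1*8 = 8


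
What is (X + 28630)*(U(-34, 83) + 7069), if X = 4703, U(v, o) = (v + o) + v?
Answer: 236130972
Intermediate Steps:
U(v, o) = o + 2*v (U(v, o) = (o + v) + v = o + 2*v)
(X + 28630)*(U(-34, 83) + 7069) = (4703 + 28630)*((83 + 2*(-34)) + 7069) = 33333*((83 - 68) + 7069) = 33333*(15 + 7069) = 33333*7084 = 236130972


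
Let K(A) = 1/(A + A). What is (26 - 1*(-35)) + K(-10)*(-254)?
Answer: 737/10 ≈ 73.700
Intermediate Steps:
K(A) = 1/(2*A)
(26 - 1*(-35)) + K(-10)*(-254) = (26 - 1*(-35)) + ((½)/(-10))*(-254) = (26 + 35) + ((½)*(-⅒))*(-254) = 61 - 1/20*(-254) = 61 + 127/10 = 737/10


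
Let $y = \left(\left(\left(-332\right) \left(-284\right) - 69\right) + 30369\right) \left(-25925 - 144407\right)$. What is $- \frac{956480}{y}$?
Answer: $\frac{59780}{1326332701} \approx 4.5072 \cdot 10^{-5}$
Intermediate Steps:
$y = -21221323216$ ($y = \left(\left(94288 - 69\right) + 30369\right) \left(-170332\right) = \left(94219 + 30369\right) \left(-170332\right) = 124588 \left(-170332\right) = -21221323216$)
$- \frac{956480}{y} = - \frac{956480}{-21221323216} = \left(-956480\right) \left(- \frac{1}{21221323216}\right) = \frac{59780}{1326332701}$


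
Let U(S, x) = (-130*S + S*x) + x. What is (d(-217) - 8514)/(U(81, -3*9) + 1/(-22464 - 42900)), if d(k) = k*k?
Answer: -2521416300/832998817 ≈ -3.0269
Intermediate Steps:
d(k) = k²
U(S, x) = x - 130*S + S*x
(d(-217) - 8514)/(U(81, -3*9) + 1/(-22464 - 42900)) = ((-217)² - 8514)/((-3*9 - 130*81 + 81*(-3*9)) + 1/(-22464 - 42900)) = (47089 - 8514)/((-27 - 10530 + 81*(-27)) + 1/(-65364)) = 38575/((-27 - 10530 - 2187) - 1/65364) = 38575/(-12744 - 1/65364) = 38575/(-832998817/65364) = 38575*(-65364/832998817) = -2521416300/832998817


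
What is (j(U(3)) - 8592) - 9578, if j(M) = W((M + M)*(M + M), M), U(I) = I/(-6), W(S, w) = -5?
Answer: -18175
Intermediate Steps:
U(I) = -I/6 (U(I) = I*(-⅙) = -I/6)
j(M) = -5
(j(U(3)) - 8592) - 9578 = (-5 - 8592) - 9578 = -8597 - 9578 = -18175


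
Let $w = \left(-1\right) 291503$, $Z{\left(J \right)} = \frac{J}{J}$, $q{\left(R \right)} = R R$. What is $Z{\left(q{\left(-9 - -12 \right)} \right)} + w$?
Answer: $-291502$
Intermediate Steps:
$q{\left(R \right)} = R^{2}$
$Z{\left(J \right)} = 1$
$w = -291503$
$Z{\left(q{\left(-9 - -12 \right)} \right)} + w = 1 - 291503 = -291502$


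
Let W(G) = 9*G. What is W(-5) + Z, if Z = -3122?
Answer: -3167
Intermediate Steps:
W(-5) + Z = 9*(-5) - 3122 = -45 - 3122 = -3167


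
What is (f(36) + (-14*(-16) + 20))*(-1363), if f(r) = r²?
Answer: -2099020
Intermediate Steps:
(f(36) + (-14*(-16) + 20))*(-1363) = (36² + (-14*(-16) + 20))*(-1363) = (1296 + (224 + 20))*(-1363) = (1296 + 244)*(-1363) = 1540*(-1363) = -2099020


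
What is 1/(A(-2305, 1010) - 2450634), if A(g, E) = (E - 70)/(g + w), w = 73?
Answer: -558/1367454007 ≈ -4.0806e-7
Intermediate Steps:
A(g, E) = (-70 + E)/(73 + g) (A(g, E) = (E - 70)/(g + 73) = (-70 + E)/(73 + g))
1/(A(-2305, 1010) - 2450634) = 1/((-70 + 1010)/(73 - 2305) - 2450634) = 1/(940/(-2232) - 2450634) = 1/(-1/2232*940 - 2450634) = 1/(-235/558 - 2450634) = 1/(-1367454007/558) = -558/1367454007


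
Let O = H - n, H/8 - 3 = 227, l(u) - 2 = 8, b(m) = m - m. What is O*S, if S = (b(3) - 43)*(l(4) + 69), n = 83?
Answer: -5968529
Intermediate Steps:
b(m) = 0
l(u) = 10 (l(u) = 2 + 8 = 10)
H = 1840 (H = 24 + 8*227 = 24 + 1816 = 1840)
O = 1757 (O = 1840 - 1*83 = 1840 - 83 = 1757)
S = -3397 (S = (0 - 43)*(10 + 69) = -43*79 = -3397)
O*S = 1757*(-3397) = -5968529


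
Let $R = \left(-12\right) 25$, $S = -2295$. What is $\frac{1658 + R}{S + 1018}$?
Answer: $- \frac{1358}{1277} \approx -1.0634$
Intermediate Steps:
$R = -300$
$\frac{1658 + R}{S + 1018} = \frac{1658 - 300}{-2295 + 1018} = \frac{1358}{-1277} = 1358 \left(- \frac{1}{1277}\right) = - \frac{1358}{1277}$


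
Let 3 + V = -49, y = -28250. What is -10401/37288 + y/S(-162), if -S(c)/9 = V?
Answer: -264563417/4362696 ≈ -60.642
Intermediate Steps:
V = -52 (V = -3 - 49 = -52)
S(c) = 468 (S(c) = -9*(-52) = 468)
-10401/37288 + y/S(-162) = -10401/37288 - 28250/468 = -10401*1/37288 - 28250*1/468 = -10401/37288 - 14125/234 = -264563417/4362696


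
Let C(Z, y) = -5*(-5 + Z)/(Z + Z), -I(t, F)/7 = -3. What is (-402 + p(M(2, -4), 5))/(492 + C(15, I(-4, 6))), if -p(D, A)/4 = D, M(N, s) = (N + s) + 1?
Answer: -1194/1471 ≈ -0.81169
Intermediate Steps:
I(t, F) = 21 (I(t, F) = -7*(-3) = 21)
M(N, s) = 1 + N + s
p(D, A) = -4*D
C(Z, y) = -5*(-5 + Z)/(2*Z)
(-402 + p(M(2, -4), 5))/(492 + C(15, I(-4, 6))) = (-402 - 4*(1 + 2 - 4))/(492 + (5/2)*(5 - 1*15)/15) = (-402 - 4*(-1))/(492 + (5/2)*(1/15)*(5 - 15)) = (-402 + 4)/(492 + (5/2)*(1/15)*(-10)) = -398/(492 - 5/3) = -398/1471/3 = -398*3/1471 = -1194/1471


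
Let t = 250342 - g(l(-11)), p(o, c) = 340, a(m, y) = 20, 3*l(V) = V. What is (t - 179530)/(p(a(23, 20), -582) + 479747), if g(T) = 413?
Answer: 70399/480087 ≈ 0.14664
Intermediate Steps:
l(V) = V/3
t = 249929 (t = 250342 - 1*413 = 250342 - 413 = 249929)
(t - 179530)/(p(a(23, 20), -582) + 479747) = (249929 - 179530)/(340 + 479747) = 70399/480087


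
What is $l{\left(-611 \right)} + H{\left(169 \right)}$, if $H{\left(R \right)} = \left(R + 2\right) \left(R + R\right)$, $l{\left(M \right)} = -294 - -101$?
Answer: $57605$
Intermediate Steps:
$l{\left(M \right)} = -193$ ($l{\left(M \right)} = -294 + 101 = -193$)
$H{\left(R \right)} = 2 R \left(2 + R\right)$ ($H{\left(R \right)} = \left(2 + R\right) 2 R = 2 R \left(2 + R\right)$)
$l{\left(-611 \right)} + H{\left(169 \right)} = -193 + 2 \cdot 169 \left(2 + 169\right) = -193 + 2 \cdot 169 \cdot 171 = -193 + 57798 = 57605$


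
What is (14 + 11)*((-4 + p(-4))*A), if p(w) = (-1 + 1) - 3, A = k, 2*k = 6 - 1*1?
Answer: -875/2 ≈ -437.50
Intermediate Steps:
k = 5/2 (k = (6 - 1*1)/2 = (6 - 1)/2 = (½)*5 = 5/2 ≈ 2.5000)
A = 5/2 ≈ 2.5000
p(w) = -3 (p(w) = 0 - 3 = -3)
(14 + 11)*((-4 + p(-4))*A) = (14 + 11)*((-4 - 3)*(5/2)) = 25*(-7*5/2) = 25*(-35/2) = -875/2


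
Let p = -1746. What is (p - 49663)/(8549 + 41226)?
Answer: -51409/49775 ≈ -1.0328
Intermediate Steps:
(p - 49663)/(8549 + 41226) = (-1746 - 49663)/(8549 + 41226) = -51409/49775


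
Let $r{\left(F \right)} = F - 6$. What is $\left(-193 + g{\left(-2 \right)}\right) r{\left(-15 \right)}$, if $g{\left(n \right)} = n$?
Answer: $4095$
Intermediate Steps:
$r{\left(F \right)} = -6 + F$ ($r{\left(F \right)} = F - 6 = -6 + F$)
$\left(-193 + g{\left(-2 \right)}\right) r{\left(-15 \right)} = \left(-193 - 2\right) \left(-6 - 15\right) = \left(-195\right) \left(-21\right) = 4095$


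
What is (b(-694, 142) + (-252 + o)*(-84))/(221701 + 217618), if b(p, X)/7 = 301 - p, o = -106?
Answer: 37037/439319 ≈ 0.084306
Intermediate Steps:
b(p, X) = 2107 - 7*p (b(p, X) = 7*(301 - p) = 2107 - 7*p)
(b(-694, 142) + (-252 + o)*(-84))/(221701 + 217618) = ((2107 - 7*(-694)) + (-252 - 106)*(-84))/(221701 + 217618) = ((2107 + 4858) - 358*(-84))/439319 = (6965 + 30072)*(1/439319) = 37037*(1/439319) = 37037/439319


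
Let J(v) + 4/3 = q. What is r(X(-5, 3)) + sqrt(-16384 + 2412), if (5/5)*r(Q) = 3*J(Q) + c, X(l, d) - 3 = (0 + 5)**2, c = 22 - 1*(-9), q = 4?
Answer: 39 + 2*I*sqrt(3493) ≈ 39.0 + 118.2*I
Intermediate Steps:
J(v) = 8/3 (J(v) = -4/3 + 4 = 8/3)
c = 31 (c = 22 + 9 = 31)
X(l, d) = 28 (X(l, d) = 3 + (0 + 5)**2 = 3 + 5**2 = 3 + 25 = 28)
r(Q) = 39 (r(Q) = 3*(8/3) + 31 = 8 + 31 = 39)
r(X(-5, 3)) + sqrt(-16384 + 2412) = 39 + sqrt(-16384 + 2412) = 39 + sqrt(-13972) = 39 + 2*I*sqrt(3493)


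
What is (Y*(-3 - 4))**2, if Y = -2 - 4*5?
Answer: 23716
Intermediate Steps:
Y = -22 (Y = -2 - 20 = -22)
(Y*(-3 - 4))**2 = (-22*(-3 - 4))**2 = (-22*(-7))**2 = 154**2 = 23716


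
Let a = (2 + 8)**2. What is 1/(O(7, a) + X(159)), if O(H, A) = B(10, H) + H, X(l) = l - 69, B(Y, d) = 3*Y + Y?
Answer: 1/137 ≈ 0.0072993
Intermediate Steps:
B(Y, d) = 4*Y
X(l) = -69 + l
a = 100 (a = 10**2 = 100)
O(H, A) = 40 + H (O(H, A) = 4*10 + H = 40 + H)
1/(O(7, a) + X(159)) = 1/((40 + 7) + (-69 + 159)) = 1/(47 + 90) = 1/137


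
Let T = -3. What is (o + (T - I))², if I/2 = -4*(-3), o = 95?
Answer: 4624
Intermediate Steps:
I = 24 (I = 2*(-4*(-3)) = 2*12 = 24)
(o + (T - I))² = (95 + (-3 - 1*24))² = (95 + (-3 - 24))² = (95 - 27)² = 68² = 4624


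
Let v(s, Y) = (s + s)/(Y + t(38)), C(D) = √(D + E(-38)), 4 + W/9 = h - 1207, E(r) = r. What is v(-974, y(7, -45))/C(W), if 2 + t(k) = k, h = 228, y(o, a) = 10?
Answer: 974*I*√8885/204355 ≈ 0.44927*I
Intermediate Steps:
t(k) = -2 + k
W = -8847 (W = -36 + 9*(228 - 1207) = -36 + 9*(-979) = -36 - 8811 = -8847)
C(D) = √(-38 + D) (C(D) = √(D - 38) = √(-38 + D))
v(s, Y) = 2*s/(36 + Y) (v(s, Y) = (s + s)/(Y + (-2 + 38)) = (2*s)/(Y + 36) = (2*s)/(36 + Y) = 2*s/(36 + Y))
v(-974, y(7, -45))/C(W) = (2*(-974)/(36 + 10))/(√(-38 - 8847)) = (2*(-974)/46)/(√(-8885)) = (2*(-974)*(1/46))/((I*√8885)) = -(-974)*I*√8885/204355 = 974*I*√8885/204355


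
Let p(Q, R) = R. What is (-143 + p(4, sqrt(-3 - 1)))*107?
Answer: -15301 + 214*I ≈ -15301.0 + 214.0*I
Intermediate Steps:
(-143 + p(4, sqrt(-3 - 1)))*107 = (-143 + sqrt(-3 - 1))*107 = (-143 + sqrt(-4))*107 = (-143 + 2*I)*107 = -15301 + 214*I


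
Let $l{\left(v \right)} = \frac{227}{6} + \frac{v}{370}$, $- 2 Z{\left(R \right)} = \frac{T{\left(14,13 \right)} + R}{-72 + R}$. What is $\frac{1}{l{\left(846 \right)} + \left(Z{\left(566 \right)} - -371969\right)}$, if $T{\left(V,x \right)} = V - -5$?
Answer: $\frac{42180}{15691319699} \approx 2.6881 \cdot 10^{-6}$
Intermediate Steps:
$T{\left(V,x \right)} = 5 + V$ ($T{\left(V,x \right)} = V + 5 = 5 + V$)
$Z{\left(R \right)} = - \frac{19 + R}{2 \left(-72 + R\right)}$ ($Z{\left(R \right)} = - \frac{\left(\left(5 + 14\right) + R\right) \frac{1}{-72 + R}}{2} = - \frac{\left(19 + R\right) \frac{1}{-72 + R}}{2} = - \frac{\frac{1}{-72 + R} \left(19 + R\right)}{2} = - \frac{19 + R}{2 \left(-72 + R\right)}$)
$l{\left(v \right)} = \frac{227}{6} + \frac{v}{370}$ ($l{\left(v \right)} = 227 \cdot \frac{1}{6} + v \frac{1}{370} = \frac{227}{6} + \frac{v}{370}$)
$\frac{1}{l{\left(846 \right)} + \left(Z{\left(566 \right)} - -371969\right)} = \frac{1}{\left(\frac{227}{6} + \frac{1}{370} \cdot 846\right) + \left(\frac{-19 - 566}{2 \left(-72 + 566\right)} - -371969\right)} = \frac{1}{\left(\frac{227}{6} + \frac{423}{185}\right) + \left(\frac{-19 - 566}{2 \cdot 494} + 371969\right)} = \frac{1}{\frac{44533}{1110} + \left(\frac{1}{2} \cdot \frac{1}{494} \left(-585\right) + 371969\right)} = \frac{1}{\frac{44533}{1110} + \left(- \frac{45}{76} + 371969\right)} = \frac{1}{\frac{44533}{1110} + \frac{28269599}{76}} = \frac{1}{\frac{15691319699}{42180}} = \frac{42180}{15691319699}$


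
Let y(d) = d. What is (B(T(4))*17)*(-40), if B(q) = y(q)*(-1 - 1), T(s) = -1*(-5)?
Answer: 6800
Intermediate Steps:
T(s) = 5
B(q) = -2*q (B(q) = q*(-1 - 1) = q*(-2) = -2*q)
(B(T(4))*17)*(-40) = (-2*5*17)*(-40) = -10*17*(-40) = -170*(-40) = 6800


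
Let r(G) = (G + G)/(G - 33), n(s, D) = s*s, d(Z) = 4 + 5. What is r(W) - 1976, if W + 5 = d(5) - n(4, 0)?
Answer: -29632/15 ≈ -1975.5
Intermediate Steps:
d(Z) = 9
n(s, D) = s²
W = -12 (W = -5 + (9 - 1*4²) = -5 + (9 - 1*16) = -5 + (9 - 16) = -5 - 7 = -12)
r(G) = 2*G/(-33 + G) (r(G) = (2*G)/(-33 + G) = 2*G/(-33 + G))
r(W) - 1976 = 2*(-12)/(-33 - 12) - 1976 = 2*(-12)/(-45) - 1976 = 2*(-12)*(-1/45) - 1976 = 8/15 - 1976 = -29632/15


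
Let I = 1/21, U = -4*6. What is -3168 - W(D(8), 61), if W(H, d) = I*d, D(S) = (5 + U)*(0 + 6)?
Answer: -66589/21 ≈ -3170.9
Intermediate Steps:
U = -24
D(S) = -114 (D(S) = (5 - 24)*(0 + 6) = -19*6 = -114)
I = 1/21 ≈ 0.047619
W(H, d) = d/21
-3168 - W(D(8), 61) = -3168 - 61/21 = -66589/21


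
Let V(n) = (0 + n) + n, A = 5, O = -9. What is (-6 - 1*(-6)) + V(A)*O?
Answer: -90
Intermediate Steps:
V(n) = 2*n (V(n) = n + n = 2*n)
(-6 - 1*(-6)) + V(A)*O = (-6 - 1*(-6)) + (2*5)*(-9) = (-6 + 6) + 10*(-9) = 0 - 90 = -90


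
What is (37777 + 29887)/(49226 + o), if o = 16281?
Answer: 67664/65507 ≈ 1.0329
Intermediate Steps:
(37777 + 29887)/(49226 + o) = (37777 + 29887)/(49226 + 16281) = 67664/65507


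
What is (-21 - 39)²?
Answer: 3600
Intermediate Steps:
(-21 - 39)² = (-60)² = 3600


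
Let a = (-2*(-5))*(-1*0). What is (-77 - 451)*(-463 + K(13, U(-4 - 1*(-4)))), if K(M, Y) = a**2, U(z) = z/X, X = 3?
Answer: 244464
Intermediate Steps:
a = 0 (a = 10*0 = 0)
U(z) = z/3
K(M, Y) = 0 (K(M, Y) = 0**2 = 0)
(-77 - 451)*(-463 + K(13, U(-4 - 1*(-4)))) = (-77 - 451)*(-463 + 0) = -528*(-463) = 244464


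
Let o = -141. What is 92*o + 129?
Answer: -12843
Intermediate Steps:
92*o + 129 = 92*(-141) + 129 = -12972 + 129 = -12843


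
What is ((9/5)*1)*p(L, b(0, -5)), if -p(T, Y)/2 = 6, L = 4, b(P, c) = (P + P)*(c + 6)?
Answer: -108/5 ≈ -21.600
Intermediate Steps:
b(P, c) = 2*P*(6 + c) (b(P, c) = (2*P)*(6 + c) = 2*P*(6 + c))
p(T, Y) = -12 (p(T, Y) = -2*6 = -12)
((9/5)*1)*p(L, b(0, -5)) = ((9/5)*1)*(-12) = (9/5)*(-12) = -108/5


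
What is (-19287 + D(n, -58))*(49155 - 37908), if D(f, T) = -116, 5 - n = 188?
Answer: -218225541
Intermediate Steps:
n = -183 (n = 5 - 1*188 = 5 - 188 = -183)
(-19287 + D(n, -58))*(49155 - 37908) = (-19287 - 116)*(49155 - 37908) = -19403*11247 = -218225541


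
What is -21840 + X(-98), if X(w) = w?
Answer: -21938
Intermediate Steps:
-21840 + X(-98) = -21840 - 98 = -21938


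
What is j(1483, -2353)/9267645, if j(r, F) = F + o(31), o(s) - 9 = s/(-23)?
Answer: -17981/71051945 ≈ -0.00025307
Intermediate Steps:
o(s) = 9 - s/23 (o(s) = 9 + s/(-23) = 9 + s*(-1/23) = 9 - s/23)
j(r, F) = 176/23 + F (j(r, F) = F + (9 - 1/23*31) = F + (9 - 31/23) = F + 176/23 = 176/23 + F)
j(1483, -2353)/9267645 = (176/23 - 2353)/9267645 = -53943/23*1/9267645 = -17981/71051945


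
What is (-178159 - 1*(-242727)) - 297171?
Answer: -232603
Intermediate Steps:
(-178159 - 1*(-242727)) - 297171 = (-178159 + 242727) - 297171 = 64568 - 297171 = -232603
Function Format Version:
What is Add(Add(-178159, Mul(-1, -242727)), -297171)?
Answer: -232603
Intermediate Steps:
Add(Add(-178159, Mul(-1, -242727)), -297171) = Add(Add(-178159, 242727), -297171) = Add(64568, -297171) = -232603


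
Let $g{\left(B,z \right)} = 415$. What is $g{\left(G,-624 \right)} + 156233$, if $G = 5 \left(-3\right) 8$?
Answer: $156648$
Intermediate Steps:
$G = -120$ ($G = \left(-15\right) 8 = -120$)
$g{\left(G,-624 \right)} + 156233 = 415 + 156233 = 156648$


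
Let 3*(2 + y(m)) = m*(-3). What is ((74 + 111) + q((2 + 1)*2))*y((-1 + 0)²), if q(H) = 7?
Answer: -576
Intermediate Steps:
y(m) = -2 - m (y(m) = -2 + (m*(-3))/3 = -2 + (-3*m)/3 = -2 - m)
((74 + 111) + q((2 + 1)*2))*y((-1 + 0)²) = ((74 + 111) + 7)*(-2 - (-1 + 0)²) = (185 + 7)*(-2 - 1*(-1)²) = 192*(-2 - 1*1) = 192*(-2 - 1) = 192*(-3) = -576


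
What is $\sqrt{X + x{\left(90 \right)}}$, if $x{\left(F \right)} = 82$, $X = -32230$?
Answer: $6 i \sqrt{893} \approx 179.3 i$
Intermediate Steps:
$\sqrt{X + x{\left(90 \right)}} = \sqrt{-32230 + 82} = \sqrt{-32148} = 6 i \sqrt{893}$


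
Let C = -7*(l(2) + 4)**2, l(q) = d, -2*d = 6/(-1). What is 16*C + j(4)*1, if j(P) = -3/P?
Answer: -21955/4 ≈ -5488.8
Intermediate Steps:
d = 3 (d = -3/(-1) = -3*(-1) = -1/2*(-6) = 3)
l(q) = 3
C = -343 (C = -7*(3 + 4)**2 = -7*7**2 = -7*49 = -343)
16*C + j(4)*1 = 16*(-343) - 3/4*1 = -5488 - 3*1/4*1 = -5488 - 3/4*1 = -5488 - 3/4 = -21955/4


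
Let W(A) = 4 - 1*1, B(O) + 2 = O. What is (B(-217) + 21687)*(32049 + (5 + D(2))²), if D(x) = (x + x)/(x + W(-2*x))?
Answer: 17218752888/25 ≈ 6.8875e+8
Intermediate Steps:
B(O) = -2 + O
W(A) = 3 (W(A) = 4 - 1 = 3)
D(x) = 2*x/(3 + x) (D(x) = (x + x)/(x + 3) = (2*x)/(3 + x) = 2*x/(3 + x))
(B(-217) + 21687)*(32049 + (5 + D(2))²) = ((-2 - 217) + 21687)*(32049 + (5 + 2*2/(3 + 2))²) = (-219 + 21687)*(32049 + (5 + 2*2/5)²) = 21468*(32049 + (5 + 2*2*(⅕))²) = 21468*(32049 + (5 + ⅘)²) = 21468*(32049 + (29/5)²) = 21468*(32049 + 841/25) = 21468*(802066/25) = 17218752888/25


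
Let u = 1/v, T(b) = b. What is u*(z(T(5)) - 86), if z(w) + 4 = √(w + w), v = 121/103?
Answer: -9270/121 + 103*√10/121 ≈ -73.920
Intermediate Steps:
v = 121/103 (v = 121*(1/103) = 121/103 ≈ 1.1748)
z(w) = -4 + √2*√w (z(w) = -4 + √(w + w) = -4 + √(2*w) = -4 + √2*√w)
u = 103/121 (u = 1/(121/103) = 103/121 ≈ 0.85124)
u*(z(T(5)) - 86) = 103*((-4 + √2*√5) - 86)/121 = 103*((-4 + √10) - 86)/121 = 103*(-90 + √10)/121 = -9270/121 + 103*√10/121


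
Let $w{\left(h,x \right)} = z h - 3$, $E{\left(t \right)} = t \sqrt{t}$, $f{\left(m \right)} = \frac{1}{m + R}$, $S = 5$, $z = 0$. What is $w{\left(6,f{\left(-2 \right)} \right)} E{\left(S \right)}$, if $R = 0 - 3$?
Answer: $- 15 \sqrt{5} \approx -33.541$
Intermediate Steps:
$R = -3$
$f{\left(m \right)} = \frac{1}{-3 + m}$ ($f{\left(m \right)} = \frac{1}{m - 3} = \frac{1}{-3 + m}$)
$E{\left(t \right)} = t^{\frac{3}{2}}$
$w{\left(h,x \right)} = -3$ ($w{\left(h,x \right)} = 0 h - 3 = 0 - 3 = -3$)
$w{\left(6,f{\left(-2 \right)} \right)} E{\left(S \right)} = - 3 \cdot 5^{\frac{3}{2}} = - 3 \cdot 5 \sqrt{5} = - 15 \sqrt{5}$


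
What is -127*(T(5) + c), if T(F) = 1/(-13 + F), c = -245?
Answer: 249047/8 ≈ 31131.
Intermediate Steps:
-127*(T(5) + c) = -127*(1/(-13 + 5) - 245) = -127*(1/(-8) - 245) = -127*(-⅛ - 245) = -127*(-1961/8) = 249047/8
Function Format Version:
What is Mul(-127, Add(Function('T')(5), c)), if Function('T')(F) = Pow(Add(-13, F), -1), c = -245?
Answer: Rational(249047, 8) ≈ 31131.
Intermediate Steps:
Mul(-127, Add(Function('T')(5), c)) = Mul(-127, Add(Pow(Add(-13, 5), -1), -245)) = Mul(-127, Add(Pow(-8, -1), -245)) = Mul(-127, Add(Rational(-1, 8), -245)) = Mul(-127, Rational(-1961, 8)) = Rational(249047, 8)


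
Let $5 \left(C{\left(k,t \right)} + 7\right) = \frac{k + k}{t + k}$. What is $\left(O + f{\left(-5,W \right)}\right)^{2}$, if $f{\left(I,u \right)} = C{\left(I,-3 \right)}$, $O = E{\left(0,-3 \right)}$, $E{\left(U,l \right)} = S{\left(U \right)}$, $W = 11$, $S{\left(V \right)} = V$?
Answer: $\frac{729}{16} \approx 45.563$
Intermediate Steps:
$E{\left(U,l \right)} = U$
$C{\left(k,t \right)} = -7 + \frac{2 k}{5 \left(k + t\right)}$ ($C{\left(k,t \right)} = -7 + \frac{\left(k + k\right) \frac{1}{t + k}}{5} = -7 + \frac{2 k \frac{1}{k + t}}{5} = -7 + \frac{2 k}{5 \left(k + t\right)}$)
$O = 0$
$f{\left(I,u \right)} = \frac{21 - \frac{33 I}{5}}{-3 + I}$ ($f{\left(I,u \right)} = \frac{\left(-7\right) \left(-3\right) - \frac{33 I}{5}}{I - 3} = \frac{21 - \frac{33 I}{5}}{-3 + I}$)
$\left(O + f{\left(-5,W \right)}\right)^{2} = \left(0 + \frac{3 \left(35 - -55\right)}{5 \left(-3 - 5\right)}\right)^{2} = \left(0 + \frac{3 \left(35 + 55\right)}{5 \left(-8\right)}\right)^{2} = \left(0 + \frac{3}{5} \left(- \frac{1}{8}\right) 90\right)^{2} = \left(0 - \frac{27}{4}\right)^{2} = \left(- \frac{27}{4}\right)^{2} = \frac{729}{16}$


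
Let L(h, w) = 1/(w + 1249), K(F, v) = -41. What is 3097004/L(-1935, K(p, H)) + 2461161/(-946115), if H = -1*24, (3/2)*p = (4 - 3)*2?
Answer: 3539587300406519/946115 ≈ 3.7412e+9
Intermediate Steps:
p = 4/3 (p = 2*((4 - 3)*2)/3 = 2*(1*2)/3 = (⅔)*2 = 4/3 ≈ 1.3333)
H = -24
L(h, w) = 1/(1249 + w)
3097004/L(-1935, K(p, H)) + 2461161/(-946115) = 3097004/(1/(1249 - 41)) + 2461161/(-946115) = 3097004/(1/1208) + 2461161*(-1/946115) = 3097004/(1/1208) - 2461161/946115 = 3097004*1208 - 2461161/946115 = 3741180832 - 2461161/946115 = 3539587300406519/946115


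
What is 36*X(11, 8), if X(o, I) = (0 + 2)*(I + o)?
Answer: 1368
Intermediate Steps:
X(o, I) = 2*I + 2*o (X(o, I) = 2*(I + o) = 2*I + 2*o)
36*X(11, 8) = 36*(2*8 + 2*11) = 36*(16 + 22) = 36*38 = 1368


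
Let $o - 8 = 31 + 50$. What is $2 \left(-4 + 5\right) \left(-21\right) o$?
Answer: $-3738$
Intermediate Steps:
$o = 89$ ($o = 8 + \left(31 + 50\right) = 8 + 81 = 89$)
$2 \left(-4 + 5\right) \left(-21\right) o = 2 \left(-4 + 5\right) \left(-21\right) 89 = 2 \cdot 1 \left(-21\right) 89 = 2 \left(-21\right) 89 = \left(-42\right) 89 = -3738$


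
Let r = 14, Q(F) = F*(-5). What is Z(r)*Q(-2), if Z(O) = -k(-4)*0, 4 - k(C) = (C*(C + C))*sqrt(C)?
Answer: 0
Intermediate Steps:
Q(F) = -5*F
k(C) = 4 - 2*C**(5/2) (k(C) = 4 - C*(C + C)*sqrt(C) = 4 - C*(2*C)*sqrt(C) = 4 - 2*C**2*sqrt(C) = 4 - 2*C**(5/2))
Z(O) = 0 (Z(O) = -(4 - 64*I)*0 = (-4 + 64*I)*0 = 0)
Z(r)*Q(-2) = 0*(-5*(-2)) = 0*10 = 0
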